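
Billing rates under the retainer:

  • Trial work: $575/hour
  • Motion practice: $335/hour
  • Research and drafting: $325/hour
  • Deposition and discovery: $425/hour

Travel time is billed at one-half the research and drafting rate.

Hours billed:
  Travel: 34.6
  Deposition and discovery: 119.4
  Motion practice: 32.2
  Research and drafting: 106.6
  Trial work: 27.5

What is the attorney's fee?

$117,612.00

Trial work: 27.5 × $575 = $15,812.50
Motion practice: 32.2 × $335 = $10,787.00
Research and drafting: 106.6 × $325 = $34,645.00
Deposition and discovery: 119.4 × $425 = $50,745.00
Subtotal: $15,812.50 + $10,787.00 + $34,645.00 + $50,745.00 = $111,989.50
Travel: 34.6 × ($325 ÷ 2) = 34.6 × $162.50 = $5,622.50
Total: $111,989.50 + $5,622.50 = $117,612.00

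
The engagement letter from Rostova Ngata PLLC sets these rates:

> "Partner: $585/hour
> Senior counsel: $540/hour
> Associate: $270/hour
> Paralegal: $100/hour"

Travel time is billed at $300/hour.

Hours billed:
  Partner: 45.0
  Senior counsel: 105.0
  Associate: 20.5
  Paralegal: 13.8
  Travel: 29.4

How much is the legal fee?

Partner: 45.0 × $585 = $26,325.00
Senior counsel: 105.0 × $540 = $56,700.00
Associate: 20.5 × $270 = $5,535.00
Paralegal: 13.8 × $100 = $1,380.00
Subtotal: $26,325.00 + $56,700.00 + $5,535.00 + $1,380.00 = $89,940.00
Travel: 29.4 × $300 = $8,820.00
Total: $89,940.00 + $8,820.00 = $98,760.00

$98,760.00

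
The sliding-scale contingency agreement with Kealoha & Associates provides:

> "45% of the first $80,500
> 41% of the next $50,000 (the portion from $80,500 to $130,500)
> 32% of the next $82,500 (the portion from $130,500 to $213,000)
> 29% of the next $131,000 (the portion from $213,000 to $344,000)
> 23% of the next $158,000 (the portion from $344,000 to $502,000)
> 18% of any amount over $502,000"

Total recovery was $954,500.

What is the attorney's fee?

$238,905.00

First $80,500 at 45% = $36,225.00
Next $50,000 at 41% = $20,500.00
Next $82,500 at 32% = $26,400.00
Next $131,000 at 29% = $37,990.00
Next $158,000 at 23% = $36,340.00
Remaining $452,500 at 18% = $81,450.00
Fee: $36,225.00 + $20,500.00 + $26,400.00 + $37,990.00 + $36,340.00 + $81,450.00 = $238,905.00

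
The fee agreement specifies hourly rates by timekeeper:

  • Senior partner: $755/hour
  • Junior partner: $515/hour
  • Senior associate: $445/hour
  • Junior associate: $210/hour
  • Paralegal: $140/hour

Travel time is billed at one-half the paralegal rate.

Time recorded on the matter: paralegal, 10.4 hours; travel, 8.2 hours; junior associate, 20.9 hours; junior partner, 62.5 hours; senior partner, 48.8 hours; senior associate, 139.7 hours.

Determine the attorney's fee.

$137,617.00

Senior partner: 48.8 × $755 = $36,844.00
Junior partner: 62.5 × $515 = $32,187.50
Senior associate: 139.7 × $445 = $62,166.50
Junior associate: 20.9 × $210 = $4,389.00
Paralegal: 10.4 × $140 = $1,456.00
Subtotal: $36,844.00 + $32,187.50 + $62,166.50 + $4,389.00 + $1,456.00 = $137,043.00
Travel: 8.2 × ($140 ÷ 2) = 8.2 × $70.00 = $574.00
Total: $137,043.00 + $574.00 = $137,617.00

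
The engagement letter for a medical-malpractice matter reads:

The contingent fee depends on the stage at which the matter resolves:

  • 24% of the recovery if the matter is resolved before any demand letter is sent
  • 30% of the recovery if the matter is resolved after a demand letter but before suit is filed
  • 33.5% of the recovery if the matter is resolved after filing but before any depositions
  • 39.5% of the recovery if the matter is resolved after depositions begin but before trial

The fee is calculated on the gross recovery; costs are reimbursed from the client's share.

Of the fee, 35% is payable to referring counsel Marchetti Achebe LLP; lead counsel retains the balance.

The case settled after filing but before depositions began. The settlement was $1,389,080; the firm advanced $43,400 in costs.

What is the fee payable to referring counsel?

Fee base is the gross recovery, $1,389,080; costs are reimbursed separately.
The matter settled after filing but before depositions began, so the 33.5% rate applies.
$1,389,080 × 33.5% = $465,341.80
Referral share: 35% of $465,341.80 = $162,869.63; lead counsel retains $465,341.80 − $162,869.63 = $302,472.17.

$162,869.63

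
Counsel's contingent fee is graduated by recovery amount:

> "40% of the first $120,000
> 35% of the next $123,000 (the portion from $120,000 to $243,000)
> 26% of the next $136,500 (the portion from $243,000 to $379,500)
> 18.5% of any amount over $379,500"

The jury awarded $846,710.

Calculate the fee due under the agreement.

$212,973.85

First $120,000 at 40% = $48,000.00
Next $123,000 at 35% = $43,050.00
Next $136,500 at 26% = $35,490.00
Remaining $467,210 at 18.5% = $86,433.85
Fee: $48,000.00 + $43,050.00 + $35,490.00 + $86,433.85 = $212,973.85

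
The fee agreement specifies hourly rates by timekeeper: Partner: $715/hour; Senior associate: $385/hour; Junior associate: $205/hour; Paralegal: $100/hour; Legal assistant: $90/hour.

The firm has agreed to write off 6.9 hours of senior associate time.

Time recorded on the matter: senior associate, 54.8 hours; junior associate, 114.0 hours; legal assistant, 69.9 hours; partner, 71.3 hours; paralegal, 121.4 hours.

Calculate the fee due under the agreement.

$111,222.00

Partner: 71.3 × $715 = $50,979.50
Senior associate: 54.8 × $385 = $21,098.00
Junior associate: 114.0 × $205 = $23,370.00
Paralegal: 121.4 × $100 = $12,140.00
Legal assistant: 69.9 × $90 = $6,291.00
Subtotal: $113,878.50
Write-off: 6.9 × $385 = $2,656.50
Total: $113,878.50 − $2,656.50 = $111,222.00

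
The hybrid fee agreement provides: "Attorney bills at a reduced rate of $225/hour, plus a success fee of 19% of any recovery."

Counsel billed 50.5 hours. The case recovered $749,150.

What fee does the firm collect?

Hourly: 50.5 × $225 = $11,362.50
Success fee: 19% of $749,150 = $142,338.50
Total: $11,362.50 + $142,338.50 = $153,701.00

$153,701.00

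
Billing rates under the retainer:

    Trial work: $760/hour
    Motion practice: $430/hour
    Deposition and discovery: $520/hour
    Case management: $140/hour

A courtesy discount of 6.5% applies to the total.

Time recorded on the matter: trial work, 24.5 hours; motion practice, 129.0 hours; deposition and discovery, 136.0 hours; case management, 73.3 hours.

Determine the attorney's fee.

$144,992.32

Trial work: 24.5 × $760 = $18,620.00
Motion practice: 129.0 × $430 = $55,470.00
Deposition and discovery: 136.0 × $520 = $70,720.00
Case management: 73.3 × $140 = $10,262.00
Subtotal: $155,072.00
Less 6.5% discount: −$10,079.68
Total: $155,072.00 − $10,079.68 = $144,992.32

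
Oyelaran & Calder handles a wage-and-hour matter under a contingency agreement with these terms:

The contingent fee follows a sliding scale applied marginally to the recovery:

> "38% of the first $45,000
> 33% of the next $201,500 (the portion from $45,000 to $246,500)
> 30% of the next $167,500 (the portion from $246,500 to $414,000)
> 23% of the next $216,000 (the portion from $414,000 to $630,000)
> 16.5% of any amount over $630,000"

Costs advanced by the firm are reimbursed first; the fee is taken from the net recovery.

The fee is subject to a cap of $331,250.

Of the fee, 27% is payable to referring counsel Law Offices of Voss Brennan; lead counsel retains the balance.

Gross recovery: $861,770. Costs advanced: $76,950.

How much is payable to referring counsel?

Fee base (net of costs): $861,770 − $76,950 = $784,820
First $45,000 at 38% = $17,100.00
Next $201,500 at 33% = $66,495.00
Next $167,500 at 30% = $50,250.00
Next $216,000 at 23% = $49,680.00
Remaining $154,820 at 16.5% = $25,545.30
Fee: $17,100.00 + $66,495.00 + $50,250.00 + $49,680.00 + $25,545.30 = $209,070.30
$209,070.30 is under the $331,250 cap.
Referral share: 27% of $209,070.30 = $56,448.98; lead counsel retains $209,070.30 − $56,448.98 = $152,621.32.

$56,448.98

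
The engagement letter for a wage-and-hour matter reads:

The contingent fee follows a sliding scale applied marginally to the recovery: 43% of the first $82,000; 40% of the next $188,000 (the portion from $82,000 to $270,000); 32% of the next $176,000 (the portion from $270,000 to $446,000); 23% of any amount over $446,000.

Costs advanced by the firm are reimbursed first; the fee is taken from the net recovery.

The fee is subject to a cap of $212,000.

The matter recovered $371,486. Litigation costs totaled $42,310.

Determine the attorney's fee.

$129,396.32

Fee base (net of costs): $371,486 − $42,310 = $329,176
First $82,000 at 43% = $35,260.00
Next $188,000 at 40% = $75,200.00
Remaining $59,176 at 32% = $18,936.32
Fee: $35,260.00 + $75,200.00 + $18,936.32 = $129,396.32
$129,396.32 is under the $212,000 cap.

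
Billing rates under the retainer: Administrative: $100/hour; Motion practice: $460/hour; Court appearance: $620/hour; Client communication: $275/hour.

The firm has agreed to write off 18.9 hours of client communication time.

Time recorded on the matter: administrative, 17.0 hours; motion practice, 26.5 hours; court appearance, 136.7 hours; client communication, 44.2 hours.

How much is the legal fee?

Administrative: 17.0 × $100 = $1,700.00
Motion practice: 26.5 × $460 = $12,190.00
Court appearance: 136.7 × $620 = $84,754.00
Client communication: 44.2 × $275 = $12,155.00
Subtotal: $110,799.00
Write-off: 18.9 × $275 = $5,197.50
Total: $110,799.00 − $5,197.50 = $105,601.50

$105,601.50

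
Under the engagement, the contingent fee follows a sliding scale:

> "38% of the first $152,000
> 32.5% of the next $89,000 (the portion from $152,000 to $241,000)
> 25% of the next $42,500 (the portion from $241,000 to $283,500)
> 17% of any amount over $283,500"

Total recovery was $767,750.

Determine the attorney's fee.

$179,632.50

First $152,000 at 38% = $57,760.00
Next $89,000 at 32.5% = $28,925.00
Next $42,500 at 25% = $10,625.00
Remaining $484,250 at 17% = $82,322.50
Fee: $57,760.00 + $28,925.00 + $10,625.00 + $82,322.50 = $179,632.50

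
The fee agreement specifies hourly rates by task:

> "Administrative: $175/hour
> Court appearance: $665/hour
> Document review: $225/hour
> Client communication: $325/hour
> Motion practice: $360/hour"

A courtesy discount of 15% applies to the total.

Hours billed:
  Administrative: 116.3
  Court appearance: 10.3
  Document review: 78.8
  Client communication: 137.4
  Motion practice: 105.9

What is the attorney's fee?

Administrative: 116.3 × $175 = $20,352.50
Court appearance: 10.3 × $665 = $6,849.50
Document review: 78.8 × $225 = $17,730.00
Client communication: 137.4 × $325 = $44,655.00
Motion practice: 105.9 × $360 = $38,124.00
Subtotal: $127,711.00
Less 15% discount: −$19,156.65
Total: $127,711.00 − $19,156.65 = $108,554.35

$108,554.35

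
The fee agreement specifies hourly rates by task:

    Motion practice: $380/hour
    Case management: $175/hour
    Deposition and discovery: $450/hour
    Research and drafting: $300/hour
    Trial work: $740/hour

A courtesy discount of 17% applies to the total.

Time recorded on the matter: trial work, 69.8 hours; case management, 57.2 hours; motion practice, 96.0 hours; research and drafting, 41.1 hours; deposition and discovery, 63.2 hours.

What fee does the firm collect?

$115,296.96

Motion practice: 96.0 × $380 = $36,480.00
Case management: 57.2 × $175 = $10,010.00
Deposition and discovery: 63.2 × $450 = $28,440.00
Research and drafting: 41.1 × $300 = $12,330.00
Trial work: 69.8 × $740 = $51,652.00
Subtotal: $138,912.00
Less 17% discount: −$23,615.04
Total: $138,912.00 − $23,615.04 = $115,296.96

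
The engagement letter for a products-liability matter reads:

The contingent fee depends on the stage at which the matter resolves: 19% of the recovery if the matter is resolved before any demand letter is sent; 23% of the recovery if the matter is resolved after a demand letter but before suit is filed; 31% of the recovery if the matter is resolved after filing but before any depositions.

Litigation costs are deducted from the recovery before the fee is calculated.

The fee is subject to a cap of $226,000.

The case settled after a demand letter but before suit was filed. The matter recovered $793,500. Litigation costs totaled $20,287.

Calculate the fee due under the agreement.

Fee base (net of costs): $793,500 − $20,287 = $773,213
The matter settled after a demand letter but before suit was filed, so the 23% rate applies.
$773,213 × 23% = $177,838.99
$177,838.99 is under the $226,000 cap.

$177,838.99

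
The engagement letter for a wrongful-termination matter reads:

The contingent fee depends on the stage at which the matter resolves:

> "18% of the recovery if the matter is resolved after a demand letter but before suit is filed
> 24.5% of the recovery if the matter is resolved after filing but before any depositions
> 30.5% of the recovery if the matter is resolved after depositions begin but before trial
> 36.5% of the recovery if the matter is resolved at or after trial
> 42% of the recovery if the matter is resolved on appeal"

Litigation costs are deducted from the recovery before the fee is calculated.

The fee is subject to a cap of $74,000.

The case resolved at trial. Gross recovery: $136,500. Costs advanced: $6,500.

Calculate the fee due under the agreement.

$47,450.00

Fee base (net of costs): $136,500 − $6,500 = $130,000
The matter resolved at trial, so the 36.5% rate applies.
$130,000 × 36.5% = $47,450.00
$47,450.00 is under the $74,000 cap.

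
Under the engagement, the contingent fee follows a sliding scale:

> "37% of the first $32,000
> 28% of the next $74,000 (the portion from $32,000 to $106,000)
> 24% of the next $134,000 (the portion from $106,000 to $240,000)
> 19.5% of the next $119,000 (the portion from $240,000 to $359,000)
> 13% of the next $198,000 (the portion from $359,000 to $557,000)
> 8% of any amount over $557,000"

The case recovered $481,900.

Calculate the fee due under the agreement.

$103,902.00

First $32,000 at 37% = $11,840.00
Next $74,000 at 28% = $20,720.00
Next $134,000 at 24% = $32,160.00
Next $119,000 at 19.5% = $23,205.00
Remaining $122,900 at 13% = $15,977.00
Fee: $11,840.00 + $20,720.00 + $32,160.00 + $23,205.00 + $15,977.00 = $103,902.00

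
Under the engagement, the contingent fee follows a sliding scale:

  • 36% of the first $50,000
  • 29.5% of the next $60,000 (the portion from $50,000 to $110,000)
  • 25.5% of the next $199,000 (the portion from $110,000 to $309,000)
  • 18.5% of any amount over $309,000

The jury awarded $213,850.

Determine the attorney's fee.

$62,181.75

First $50,000 at 36% = $18,000.00
Next $60,000 at 29.5% = $17,700.00
Remaining $103,850 at 25.5% = $26,481.75
Fee: $18,000.00 + $17,700.00 + $26,481.75 = $62,181.75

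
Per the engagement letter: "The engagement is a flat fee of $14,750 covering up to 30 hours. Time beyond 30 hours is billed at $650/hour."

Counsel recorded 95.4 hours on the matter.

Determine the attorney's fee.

$57,260.00

Flat fee: $14,750.00
Excess hours: 95.4 − 30 = 65.4
Overrun: 65.4 × $650 = $42,510.00
Total: $14,750.00 + $42,510.00 = $57,260.00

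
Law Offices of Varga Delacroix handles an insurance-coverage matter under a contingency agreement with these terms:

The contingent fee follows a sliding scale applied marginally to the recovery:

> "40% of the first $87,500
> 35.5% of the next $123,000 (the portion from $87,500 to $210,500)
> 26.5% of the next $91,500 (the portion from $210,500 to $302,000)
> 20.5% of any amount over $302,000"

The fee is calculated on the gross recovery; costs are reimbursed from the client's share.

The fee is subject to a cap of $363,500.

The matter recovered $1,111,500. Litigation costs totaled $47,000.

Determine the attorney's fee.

$268,860.00

Fee base is the gross recovery, $1,111,500; costs are reimbursed separately.
First $87,500 at 40% = $35,000.00
Next $123,000 at 35.5% = $43,665.00
Next $91,500 at 26.5% = $24,247.50
Remaining $809,500 at 20.5% = $165,947.50
Fee: $35,000.00 + $43,665.00 + $24,247.50 + $165,947.50 = $268,860.00
$268,860.00 is under the $363,500 cap.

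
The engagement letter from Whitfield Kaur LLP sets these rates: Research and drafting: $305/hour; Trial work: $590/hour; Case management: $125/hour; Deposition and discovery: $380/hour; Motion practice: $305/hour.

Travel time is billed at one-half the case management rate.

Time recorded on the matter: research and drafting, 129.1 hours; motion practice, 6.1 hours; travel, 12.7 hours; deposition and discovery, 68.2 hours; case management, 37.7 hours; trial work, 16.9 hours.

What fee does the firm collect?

$82,629.25

Research and drafting: 129.1 × $305 = $39,375.50
Trial work: 16.9 × $590 = $9,971.00
Case management: 37.7 × $125 = $4,712.50
Deposition and discovery: 68.2 × $380 = $25,916.00
Motion practice: 6.1 × $305 = $1,860.50
Subtotal: $39,375.50 + $9,971.00 + $4,712.50 + $25,916.00 + $1,860.50 = $81,835.50
Travel: 12.7 × ($125 ÷ 2) = 12.7 × $62.50 = $793.75
Total: $81,835.50 + $793.75 = $82,629.25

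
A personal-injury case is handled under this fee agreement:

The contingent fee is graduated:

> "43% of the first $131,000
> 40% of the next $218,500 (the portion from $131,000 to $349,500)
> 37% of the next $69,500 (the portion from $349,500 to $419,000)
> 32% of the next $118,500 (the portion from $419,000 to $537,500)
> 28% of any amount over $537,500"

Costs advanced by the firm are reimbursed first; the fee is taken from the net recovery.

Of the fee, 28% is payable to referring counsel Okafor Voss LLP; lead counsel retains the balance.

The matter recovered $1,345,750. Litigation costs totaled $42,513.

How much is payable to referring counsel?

$118,095.98

Fee base (net of costs): $1,345,750 − $42,513 = $1,303,237
First $131,000 at 43% = $56,330.00
Next $218,500 at 40% = $87,400.00
Next $69,500 at 37% = $25,715.00
Next $118,500 at 32% = $37,920.00
Remaining $765,737 at 28% = $214,406.36
Fee: $56,330.00 + $87,400.00 + $25,715.00 + $37,920.00 + $214,406.36 = $421,771.36
Referral share: 28% of $421,771.36 = $118,095.98; lead counsel retains $421,771.36 − $118,095.98 = $303,675.38.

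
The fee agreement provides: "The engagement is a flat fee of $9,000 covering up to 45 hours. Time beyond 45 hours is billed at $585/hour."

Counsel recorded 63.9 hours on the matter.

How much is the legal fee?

$20,056.50

Flat fee: $9,000.00
Excess hours: 63.9 − 45 = 18.9
Overrun: 18.9 × $585 = $11,056.50
Total: $9,000.00 + $11,056.50 = $20,056.50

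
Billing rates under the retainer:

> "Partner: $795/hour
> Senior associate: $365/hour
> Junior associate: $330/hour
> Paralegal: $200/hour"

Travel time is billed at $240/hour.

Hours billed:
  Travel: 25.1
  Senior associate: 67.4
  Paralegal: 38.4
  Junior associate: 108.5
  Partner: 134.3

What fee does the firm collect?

$180,878.50

Partner: 134.3 × $795 = $106,768.50
Senior associate: 67.4 × $365 = $24,601.00
Junior associate: 108.5 × $330 = $35,805.00
Paralegal: 38.4 × $200 = $7,680.00
Subtotal: $106,768.50 + $24,601.00 + $35,805.00 + $7,680.00 = $174,854.50
Travel: 25.1 × $240 = $6,024.00
Total: $174,854.50 + $6,024.00 = $180,878.50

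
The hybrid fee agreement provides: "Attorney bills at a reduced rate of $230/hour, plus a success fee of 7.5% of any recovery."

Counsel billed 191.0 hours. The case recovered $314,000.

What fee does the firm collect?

Hourly: 191.0 × $230 = $43,930.00
Success fee: 7.5% of $314,000 = $23,550.00
Total: $43,930.00 + $23,550.00 = $67,480.00

$67,480.00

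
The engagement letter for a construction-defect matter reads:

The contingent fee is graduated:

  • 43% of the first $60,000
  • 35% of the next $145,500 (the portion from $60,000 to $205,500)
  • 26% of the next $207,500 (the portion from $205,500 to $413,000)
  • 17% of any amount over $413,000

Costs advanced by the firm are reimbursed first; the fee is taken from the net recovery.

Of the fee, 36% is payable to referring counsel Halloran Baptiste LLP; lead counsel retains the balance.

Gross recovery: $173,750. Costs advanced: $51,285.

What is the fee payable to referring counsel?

Fee base (net of costs): $173,750 − $51,285 = $122,465
First $60,000 at 43% = $25,800.00
Remaining $62,465 at 35% = $21,862.75
Fee: $25,800.00 + $21,862.75 = $47,662.75
Referral share: 36% of $47,662.75 = $17,158.59; lead counsel retains $47,662.75 − $17,158.59 = $30,504.16.

$17,158.59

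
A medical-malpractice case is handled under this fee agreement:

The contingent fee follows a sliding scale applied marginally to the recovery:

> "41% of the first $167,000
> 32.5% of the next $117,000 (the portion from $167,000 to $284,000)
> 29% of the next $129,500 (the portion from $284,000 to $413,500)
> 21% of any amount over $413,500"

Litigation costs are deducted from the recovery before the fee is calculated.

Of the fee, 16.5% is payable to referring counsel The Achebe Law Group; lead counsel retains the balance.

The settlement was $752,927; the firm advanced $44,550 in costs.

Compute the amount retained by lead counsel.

$171,988.43

Fee base (net of costs): $752,927 − $44,550 = $708,377
First $167,000 at 41% = $68,470.00
Next $117,000 at 32.5% = $38,025.00
Next $129,500 at 29% = $37,555.00
Remaining $294,877 at 21% = $61,924.17
Fee: $68,470.00 + $38,025.00 + $37,555.00 + $61,924.17 = $205,974.17
Referral share: 16.5% of $205,974.17 = $33,985.74; lead counsel retains $205,974.17 − $33,985.74 = $171,988.43.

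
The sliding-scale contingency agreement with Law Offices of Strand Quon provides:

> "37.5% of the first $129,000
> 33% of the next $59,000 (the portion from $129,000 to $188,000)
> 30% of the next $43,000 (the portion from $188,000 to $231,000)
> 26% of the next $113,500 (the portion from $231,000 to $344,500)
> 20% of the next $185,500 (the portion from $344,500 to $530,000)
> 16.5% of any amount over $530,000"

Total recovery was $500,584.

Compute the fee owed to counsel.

First $129,000 at 37.5% = $48,375.00
Next $59,000 at 33% = $19,470.00
Next $43,000 at 30% = $12,900.00
Next $113,500 at 26% = $29,510.00
Remaining $156,084 at 20% = $31,216.80
Fee: $48,375.00 + $19,470.00 + $12,900.00 + $29,510.00 + $31,216.80 = $141,471.80

$141,471.80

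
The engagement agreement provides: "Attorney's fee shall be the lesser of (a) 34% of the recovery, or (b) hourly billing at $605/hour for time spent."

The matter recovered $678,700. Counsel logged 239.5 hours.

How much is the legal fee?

(a) 34% of $678,700 = $230,758.00
(b) 239.5 × $605 = $144,897.50
The lesser is (b): $144,897.50.

$144,897.50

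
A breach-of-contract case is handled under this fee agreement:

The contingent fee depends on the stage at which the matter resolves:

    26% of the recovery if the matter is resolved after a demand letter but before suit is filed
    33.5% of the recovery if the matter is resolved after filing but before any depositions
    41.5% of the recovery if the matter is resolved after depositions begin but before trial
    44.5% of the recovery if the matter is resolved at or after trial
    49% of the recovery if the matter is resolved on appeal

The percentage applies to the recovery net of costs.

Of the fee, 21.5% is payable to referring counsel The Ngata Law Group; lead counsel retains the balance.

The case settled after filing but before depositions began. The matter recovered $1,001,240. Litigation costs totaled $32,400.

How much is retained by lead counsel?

Fee base (net of costs): $1,001,240 − $32,400 = $968,840
The matter settled after filing but before depositions began, so the 33.5% rate applies.
$968,840 × 33.5% = $324,561.40
Referral share: 21.5% of $324,561.40 = $69,780.70; lead counsel retains $324,561.40 − $69,780.70 = $254,780.70.

$254,780.70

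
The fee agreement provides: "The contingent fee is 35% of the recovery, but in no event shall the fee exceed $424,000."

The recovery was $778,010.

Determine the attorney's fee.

$272,303.50

35% of $778,010 = $272,303.50
That is under the $424,000 cap.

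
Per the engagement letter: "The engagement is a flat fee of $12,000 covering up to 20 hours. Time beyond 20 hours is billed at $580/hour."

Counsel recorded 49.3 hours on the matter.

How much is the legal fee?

Flat fee: $12,000.00
Excess hours: 49.3 − 20 = 29.3
Overrun: 29.3 × $580 = $16,994.00
Total: $12,000.00 + $16,994.00 = $28,994.00

$28,994.00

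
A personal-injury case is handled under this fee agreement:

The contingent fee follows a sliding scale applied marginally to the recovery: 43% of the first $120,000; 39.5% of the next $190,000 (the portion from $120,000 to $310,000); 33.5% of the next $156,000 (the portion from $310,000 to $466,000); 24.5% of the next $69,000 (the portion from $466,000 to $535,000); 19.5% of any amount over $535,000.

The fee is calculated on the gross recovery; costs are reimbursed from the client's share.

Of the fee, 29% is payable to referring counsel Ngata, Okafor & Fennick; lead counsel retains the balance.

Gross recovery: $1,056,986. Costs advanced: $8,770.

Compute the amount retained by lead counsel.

$211,297.61

Fee base is the gross recovery, $1,056,986; costs are reimbursed separately.
First $120,000 at 43% = $51,600.00
Next $190,000 at 39.5% = $75,050.00
Next $156,000 at 33.5% = $52,260.00
Next $69,000 at 24.5% = $16,905.00
Remaining $521,986 at 19.5% = $101,787.27
Fee: $51,600.00 + $75,050.00 + $52,260.00 + $16,905.00 + $101,787.27 = $297,602.27
Referral share: 29% of $297,602.27 = $86,304.66; lead counsel retains $297,602.27 − $86,304.66 = $211,297.61.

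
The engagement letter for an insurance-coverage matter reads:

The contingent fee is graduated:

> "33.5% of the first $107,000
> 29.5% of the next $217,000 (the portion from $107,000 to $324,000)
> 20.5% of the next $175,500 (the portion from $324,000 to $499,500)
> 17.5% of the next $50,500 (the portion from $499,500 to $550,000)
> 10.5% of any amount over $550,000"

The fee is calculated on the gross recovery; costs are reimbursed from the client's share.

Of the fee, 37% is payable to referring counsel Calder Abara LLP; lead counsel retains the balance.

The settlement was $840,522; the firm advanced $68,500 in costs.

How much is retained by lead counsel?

Fee base is the gross recovery, $840,522; costs are reimbursed separately.
First $107,000 at 33.5% = $35,845.00
Next $217,000 at 29.5% = $64,015.00
Next $175,500 at 20.5% = $35,977.50
Next $50,500 at 17.5% = $8,837.50
Remaining $290,522 at 10.5% = $30,504.81
Fee: $35,845.00 + $64,015.00 + $35,977.50 + $8,837.50 + $30,504.81 = $175,179.81
Referral share: 37% of $175,179.81 = $64,816.53; lead counsel retains $175,179.81 − $64,816.53 = $110,363.28.

$110,363.28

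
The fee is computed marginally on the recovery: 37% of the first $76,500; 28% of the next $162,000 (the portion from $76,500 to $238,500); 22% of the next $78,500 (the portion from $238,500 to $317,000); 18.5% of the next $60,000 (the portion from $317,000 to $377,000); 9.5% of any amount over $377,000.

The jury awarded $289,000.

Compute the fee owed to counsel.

First $76,500 at 37% = $28,305.00
Next $162,000 at 28% = $45,360.00
Remaining $50,500 at 22% = $11,110.00
Fee: $28,305.00 + $45,360.00 + $11,110.00 = $84,775.00

$84,775.00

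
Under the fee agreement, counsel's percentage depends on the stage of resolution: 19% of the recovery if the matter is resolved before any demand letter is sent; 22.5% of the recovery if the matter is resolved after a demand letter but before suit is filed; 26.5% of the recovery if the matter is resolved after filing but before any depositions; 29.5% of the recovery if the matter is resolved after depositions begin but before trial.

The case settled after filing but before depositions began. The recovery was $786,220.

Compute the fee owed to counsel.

The matter settled after filing but before depositions began, so the 26.5% rate applies.
$786,220 × 26.5% = $208,348.30

$208,348.30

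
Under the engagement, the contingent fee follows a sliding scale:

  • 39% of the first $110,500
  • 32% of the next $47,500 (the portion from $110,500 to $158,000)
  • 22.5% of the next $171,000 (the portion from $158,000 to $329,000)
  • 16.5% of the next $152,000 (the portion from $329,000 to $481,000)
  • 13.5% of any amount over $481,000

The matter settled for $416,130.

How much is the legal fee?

$111,146.45

First $110,500 at 39% = $43,095.00
Next $47,500 at 32% = $15,200.00
Next $171,000 at 22.5% = $38,475.00
Remaining $87,130 at 16.5% = $14,376.45
Fee: $43,095.00 + $15,200.00 + $38,475.00 + $14,376.45 = $111,146.45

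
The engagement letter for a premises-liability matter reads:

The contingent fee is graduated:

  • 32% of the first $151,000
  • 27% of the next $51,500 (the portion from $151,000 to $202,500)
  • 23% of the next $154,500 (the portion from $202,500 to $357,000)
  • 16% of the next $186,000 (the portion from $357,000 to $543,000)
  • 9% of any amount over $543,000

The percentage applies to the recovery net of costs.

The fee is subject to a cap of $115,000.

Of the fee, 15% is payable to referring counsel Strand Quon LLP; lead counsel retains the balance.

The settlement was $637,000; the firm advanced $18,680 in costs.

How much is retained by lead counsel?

Fee base (net of costs): $637,000 − $18,680 = $618,320
First $151,000 at 32% = $48,320.00
Next $51,500 at 27% = $13,905.00
Next $154,500 at 23% = $35,535.00
Next $186,000 at 16% = $29,760.00
Remaining $75,320 at 9% = $6,778.80
Fee: $48,320.00 + $13,905.00 + $35,535.00 + $29,760.00 + $6,778.80 = $134,298.80
$134,298.80 exceeds the $115,000 cap, so the fee is capped at $115,000.00.
Referral share: 15% of $115,000.00 = $17,250.00; lead counsel retains $115,000.00 − $17,250.00 = $97,750.00.

$97,750.00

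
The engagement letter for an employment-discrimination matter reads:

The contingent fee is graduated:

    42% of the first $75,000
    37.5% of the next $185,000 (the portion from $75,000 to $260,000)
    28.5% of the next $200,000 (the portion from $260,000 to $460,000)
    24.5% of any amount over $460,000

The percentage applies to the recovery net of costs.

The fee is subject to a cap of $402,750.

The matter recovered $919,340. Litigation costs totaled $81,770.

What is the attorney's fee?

$250,379.65

Fee base (net of costs): $919,340 − $81,770 = $837,570
First $75,000 at 42% = $31,500.00
Next $185,000 at 37.5% = $69,375.00
Next $200,000 at 28.5% = $57,000.00
Remaining $377,570 at 24.5% = $92,504.65
Fee: $31,500.00 + $69,375.00 + $57,000.00 + $92,504.65 = $250,379.65
$250,379.65 is under the $402,750 cap.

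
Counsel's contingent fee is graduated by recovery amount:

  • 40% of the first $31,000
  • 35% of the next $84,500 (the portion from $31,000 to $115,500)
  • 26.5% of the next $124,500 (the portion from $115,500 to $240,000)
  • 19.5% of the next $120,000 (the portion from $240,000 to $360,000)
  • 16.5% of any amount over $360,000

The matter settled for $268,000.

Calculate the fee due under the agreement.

$80,427.50

First $31,000 at 40% = $12,400.00
Next $84,500 at 35% = $29,575.00
Next $124,500 at 26.5% = $32,992.50
Remaining $28,000 at 19.5% = $5,460.00
Fee: $12,400.00 + $29,575.00 + $32,992.50 + $5,460.00 = $80,427.50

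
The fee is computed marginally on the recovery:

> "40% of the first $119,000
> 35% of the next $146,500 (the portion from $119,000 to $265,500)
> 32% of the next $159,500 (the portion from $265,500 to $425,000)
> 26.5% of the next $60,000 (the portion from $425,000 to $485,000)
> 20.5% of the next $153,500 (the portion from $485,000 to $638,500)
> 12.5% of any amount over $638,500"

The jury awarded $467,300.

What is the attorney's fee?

First $119,000 at 40% = $47,600.00
Next $146,500 at 35% = $51,275.00
Next $159,500 at 32% = $51,040.00
Remaining $42,300 at 26.5% = $11,209.50
Fee: $47,600.00 + $51,275.00 + $51,040.00 + $11,209.50 = $161,124.50

$161,124.50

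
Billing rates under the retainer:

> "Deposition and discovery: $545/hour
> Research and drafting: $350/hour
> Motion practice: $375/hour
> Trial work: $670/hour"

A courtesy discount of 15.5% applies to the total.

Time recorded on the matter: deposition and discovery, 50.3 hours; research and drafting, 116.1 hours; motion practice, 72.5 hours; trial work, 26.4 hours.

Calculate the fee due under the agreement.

Deposition and discovery: 50.3 × $545 = $27,413.50
Research and drafting: 116.1 × $350 = $40,635.00
Motion practice: 72.5 × $375 = $27,187.50
Trial work: 26.4 × $670 = $17,688.00
Subtotal: $112,924.00
Less 15.5% discount: −$17,503.22
Total: $112,924.00 − $17,503.22 = $95,420.78

$95,420.78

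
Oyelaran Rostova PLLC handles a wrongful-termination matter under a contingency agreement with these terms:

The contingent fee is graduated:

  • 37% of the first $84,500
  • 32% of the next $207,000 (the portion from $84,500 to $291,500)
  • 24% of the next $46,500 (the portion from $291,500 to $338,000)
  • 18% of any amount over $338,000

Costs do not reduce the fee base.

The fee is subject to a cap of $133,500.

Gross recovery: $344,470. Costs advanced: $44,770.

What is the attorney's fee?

$109,829.60

Fee base is the gross recovery, $344,470; costs are reimbursed separately.
First $84,500 at 37% = $31,265.00
Next $207,000 at 32% = $66,240.00
Next $46,500 at 24% = $11,160.00
Remaining $6,470 at 18% = $1,164.60
Fee: $31,265.00 + $66,240.00 + $11,160.00 + $1,164.60 = $109,829.60
$109,829.60 is under the $133,500 cap.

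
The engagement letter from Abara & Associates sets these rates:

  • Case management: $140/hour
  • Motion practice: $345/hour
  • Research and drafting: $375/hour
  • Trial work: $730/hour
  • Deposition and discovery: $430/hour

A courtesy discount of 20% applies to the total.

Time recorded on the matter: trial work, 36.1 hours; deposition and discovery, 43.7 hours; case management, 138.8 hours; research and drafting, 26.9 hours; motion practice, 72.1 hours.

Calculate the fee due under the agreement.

Case management: 138.8 × $140 = $19,432.00
Motion practice: 72.1 × $345 = $24,874.50
Research and drafting: 26.9 × $375 = $10,087.50
Trial work: 36.1 × $730 = $26,353.00
Deposition and discovery: 43.7 × $430 = $18,791.00
Subtotal: $99,538.00
Less 20% discount: −$19,907.60
Total: $99,538.00 − $19,907.60 = $79,630.40

$79,630.40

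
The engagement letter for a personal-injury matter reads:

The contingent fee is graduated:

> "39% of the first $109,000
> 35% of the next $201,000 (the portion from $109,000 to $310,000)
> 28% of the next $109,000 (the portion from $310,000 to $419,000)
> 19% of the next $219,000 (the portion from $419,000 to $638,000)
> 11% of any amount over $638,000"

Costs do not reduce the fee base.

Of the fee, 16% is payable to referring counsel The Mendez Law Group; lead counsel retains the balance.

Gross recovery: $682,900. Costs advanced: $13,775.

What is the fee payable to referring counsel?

Fee base is the gross recovery, $682,900; costs are reimbursed separately.
First $109,000 at 39% = $42,510.00
Next $201,000 at 35% = $70,350.00
Next $109,000 at 28% = $30,520.00
Next $219,000 at 19% = $41,610.00
Remaining $44,900 at 11% = $4,939.00
Fee: $42,510.00 + $70,350.00 + $30,520.00 + $41,610.00 + $4,939.00 = $189,929.00
Referral share: 16% of $189,929.00 = $30,388.64; lead counsel retains $189,929.00 − $30,388.64 = $159,540.36.

$30,388.64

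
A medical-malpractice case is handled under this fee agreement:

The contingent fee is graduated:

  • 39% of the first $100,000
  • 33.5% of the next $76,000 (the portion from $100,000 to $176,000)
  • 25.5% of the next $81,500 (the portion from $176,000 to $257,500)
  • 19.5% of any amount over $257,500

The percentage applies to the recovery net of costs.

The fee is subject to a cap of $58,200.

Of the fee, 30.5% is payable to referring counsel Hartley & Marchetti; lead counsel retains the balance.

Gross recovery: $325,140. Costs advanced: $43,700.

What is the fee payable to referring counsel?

Fee base (net of costs): $325,140 − $43,700 = $281,440
First $100,000 at 39% = $39,000.00
Next $76,000 at 33.5% = $25,460.00
Next $81,500 at 25.5% = $20,782.50
Remaining $23,940 at 19.5% = $4,668.30
Fee: $39,000.00 + $25,460.00 + $20,782.50 + $4,668.30 = $89,910.80
$89,910.80 exceeds the $58,200 cap, so the fee is capped at $58,200.00.
Referral share: 30.5% of $58,200.00 = $17,751.00; lead counsel retains $58,200.00 − $17,751.00 = $40,449.00.

$17,751.00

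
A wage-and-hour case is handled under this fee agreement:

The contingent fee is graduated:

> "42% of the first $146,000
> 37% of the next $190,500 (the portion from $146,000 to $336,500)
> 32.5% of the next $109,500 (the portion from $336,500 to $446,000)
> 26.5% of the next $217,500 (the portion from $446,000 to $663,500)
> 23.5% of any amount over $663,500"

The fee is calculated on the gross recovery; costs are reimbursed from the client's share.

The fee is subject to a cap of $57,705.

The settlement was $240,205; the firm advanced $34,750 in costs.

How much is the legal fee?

Fee base is the gross recovery, $240,205; costs are reimbursed separately.
First $146,000 at 42% = $61,320.00
Remaining $94,205 at 37% = $34,855.85
Fee: $61,320.00 + $34,855.85 = $96,175.85
$96,175.85 exceeds the $57,705 cap, so the fee is capped at $57,705.00.

$57,705.00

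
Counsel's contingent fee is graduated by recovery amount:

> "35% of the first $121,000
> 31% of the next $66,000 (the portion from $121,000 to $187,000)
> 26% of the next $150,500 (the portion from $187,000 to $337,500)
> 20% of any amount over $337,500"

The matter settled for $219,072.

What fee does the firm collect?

First $121,000 at 35% = $42,350.00
Next $66,000 at 31% = $20,460.00
Remaining $32,072 at 26% = $8,338.72
Fee: $42,350.00 + $20,460.00 + $8,338.72 = $71,148.72

$71,148.72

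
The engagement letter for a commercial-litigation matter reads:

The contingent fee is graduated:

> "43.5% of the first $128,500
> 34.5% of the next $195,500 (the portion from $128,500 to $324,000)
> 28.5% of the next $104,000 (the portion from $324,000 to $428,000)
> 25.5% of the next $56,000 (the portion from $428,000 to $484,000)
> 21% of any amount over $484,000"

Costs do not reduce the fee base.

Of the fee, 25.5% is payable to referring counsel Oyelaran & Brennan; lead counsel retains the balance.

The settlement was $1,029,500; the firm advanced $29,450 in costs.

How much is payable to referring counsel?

Fee base is the gross recovery, $1,029,500; costs are reimbursed separately.
First $128,500 at 43.5% = $55,897.50
Next $195,500 at 34.5% = $67,447.50
Next $104,000 at 28.5% = $29,640.00
Next $56,000 at 25.5% = $14,280.00
Remaining $545,500 at 21% = $114,555.00
Fee: $55,897.50 + $67,447.50 + $29,640.00 + $14,280.00 + $114,555.00 = $281,820.00
Referral share: 25.5% of $281,820.00 = $71,864.10; lead counsel retains $281,820.00 − $71,864.10 = $209,955.90.

$71,864.10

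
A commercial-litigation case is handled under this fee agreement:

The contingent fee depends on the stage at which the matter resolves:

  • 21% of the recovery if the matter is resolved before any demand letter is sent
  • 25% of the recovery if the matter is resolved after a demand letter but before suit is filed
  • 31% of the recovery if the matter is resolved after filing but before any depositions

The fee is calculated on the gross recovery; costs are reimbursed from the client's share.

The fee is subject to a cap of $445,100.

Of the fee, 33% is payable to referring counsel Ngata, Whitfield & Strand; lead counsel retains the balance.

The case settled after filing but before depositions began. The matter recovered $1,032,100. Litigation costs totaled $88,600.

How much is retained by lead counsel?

$214,367.17

Fee base is the gross recovery, $1,032,100; costs are reimbursed separately.
The matter settled after filing but before depositions began, so the 31% rate applies.
$1,032,100 × 31% = $319,951.00
$319,951.00 is under the $445,100 cap.
Referral share: 33% of $319,951.00 = $105,583.83; lead counsel retains $319,951.00 − $105,583.83 = $214,367.17.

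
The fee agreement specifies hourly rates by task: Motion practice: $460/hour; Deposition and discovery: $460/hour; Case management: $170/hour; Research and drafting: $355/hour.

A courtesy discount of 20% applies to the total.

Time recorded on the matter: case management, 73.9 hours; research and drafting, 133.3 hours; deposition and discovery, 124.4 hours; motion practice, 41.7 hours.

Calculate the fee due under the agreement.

$109,032.40

Motion practice: 41.7 × $460 = $19,182.00
Deposition and discovery: 124.4 × $460 = $57,224.00
Case management: 73.9 × $170 = $12,563.00
Research and drafting: 133.3 × $355 = $47,321.50
Subtotal: $136,290.50
Less 20% discount: −$27,258.10
Total: $136,290.50 − $27,258.10 = $109,032.40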